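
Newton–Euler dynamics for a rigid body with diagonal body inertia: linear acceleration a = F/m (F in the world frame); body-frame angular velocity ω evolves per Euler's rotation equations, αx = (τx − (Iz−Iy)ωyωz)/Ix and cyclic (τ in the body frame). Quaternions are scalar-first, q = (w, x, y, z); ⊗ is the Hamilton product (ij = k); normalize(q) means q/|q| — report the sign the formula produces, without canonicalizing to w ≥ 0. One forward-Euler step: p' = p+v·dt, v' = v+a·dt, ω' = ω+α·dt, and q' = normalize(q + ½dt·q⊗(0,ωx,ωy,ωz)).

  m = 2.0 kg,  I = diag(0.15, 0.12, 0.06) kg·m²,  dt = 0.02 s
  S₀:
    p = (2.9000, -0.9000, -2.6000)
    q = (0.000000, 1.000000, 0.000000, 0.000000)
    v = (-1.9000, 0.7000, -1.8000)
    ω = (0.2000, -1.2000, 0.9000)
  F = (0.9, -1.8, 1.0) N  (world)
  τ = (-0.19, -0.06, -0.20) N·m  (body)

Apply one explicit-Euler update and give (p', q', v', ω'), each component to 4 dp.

p' = (2.8620, -0.8860, -2.6360)
q' = (-0.0020, 0.9999, -0.0090, -0.0120)
v' = (-1.8910, 0.6820, -1.7900)
ω' = (0.1660, -1.2127, 0.8309)

ω×(Iω) gyroscopic = (0.0648, 0.0162, 0.0072)
angular accel α = (-1.6987, -0.6350, -3.4533)
new body rate ω' = (0.1660, -1.2127, 0.8309)
2q̇ = q⊗(0,ω) = (-0.2000000, 0.0000000, -0.9000000, -1.2000000)
q' = normalize(q + ½dt·q⊗(0,ω)) = (-0.0020, 0.9999, -0.0090, -0.0120)
linear accel F/m = (0.4500, -0.9000, 0.5000)
p + v·dt = (2.8620, -0.8860, -2.6360)
v + (F/m)dt = (-1.8910, 0.6820, -1.7900)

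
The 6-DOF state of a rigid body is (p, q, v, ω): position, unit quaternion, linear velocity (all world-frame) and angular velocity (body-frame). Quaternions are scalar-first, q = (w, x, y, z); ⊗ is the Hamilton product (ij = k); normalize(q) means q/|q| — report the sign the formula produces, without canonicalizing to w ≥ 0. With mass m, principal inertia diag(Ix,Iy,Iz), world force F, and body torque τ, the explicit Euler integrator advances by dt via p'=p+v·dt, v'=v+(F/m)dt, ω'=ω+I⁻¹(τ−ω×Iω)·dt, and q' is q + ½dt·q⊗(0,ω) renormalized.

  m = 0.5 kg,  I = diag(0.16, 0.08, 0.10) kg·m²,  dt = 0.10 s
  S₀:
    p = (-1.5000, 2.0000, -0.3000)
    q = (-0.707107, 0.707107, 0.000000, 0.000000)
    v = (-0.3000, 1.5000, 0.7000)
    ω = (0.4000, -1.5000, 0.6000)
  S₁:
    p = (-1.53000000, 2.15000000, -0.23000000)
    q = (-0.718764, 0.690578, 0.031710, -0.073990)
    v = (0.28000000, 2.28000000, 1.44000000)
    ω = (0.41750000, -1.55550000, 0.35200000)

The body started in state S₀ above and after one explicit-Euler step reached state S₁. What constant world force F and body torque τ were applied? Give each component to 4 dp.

velocity change Δv = (0.58000000, 0.78000000, 0.74000000)
F = m·Δv/dt = (2.9000, 3.9000, 3.7000)
rate change Δω = (0.01750000, -0.05550000, -0.24800000)
applied torque τ = (0.0100, -0.0300, -0.2000)

F = (2.9000, 3.9000, 3.7000)
τ = (0.0100, -0.0300, -0.2000)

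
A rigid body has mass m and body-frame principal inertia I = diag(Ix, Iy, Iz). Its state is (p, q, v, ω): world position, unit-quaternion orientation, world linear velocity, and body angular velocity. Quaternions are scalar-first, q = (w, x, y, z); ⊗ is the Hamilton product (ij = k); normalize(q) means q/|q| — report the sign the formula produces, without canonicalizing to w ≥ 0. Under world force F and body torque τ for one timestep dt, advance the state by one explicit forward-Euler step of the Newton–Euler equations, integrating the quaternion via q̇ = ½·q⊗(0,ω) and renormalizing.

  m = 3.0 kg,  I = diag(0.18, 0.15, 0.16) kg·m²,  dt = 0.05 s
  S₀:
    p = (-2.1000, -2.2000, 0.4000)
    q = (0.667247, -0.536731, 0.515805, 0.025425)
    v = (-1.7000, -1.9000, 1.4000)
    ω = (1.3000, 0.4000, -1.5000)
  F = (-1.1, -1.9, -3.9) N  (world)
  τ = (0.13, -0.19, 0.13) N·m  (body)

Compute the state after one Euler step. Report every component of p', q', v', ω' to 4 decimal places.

p' = (-2.1850, -2.2950, 0.4700)
q' = (0.6796, -0.5340, 0.5025, -0.0217)
v' = (-1.7183, -1.9317, 1.3350)
ω' = (1.3378, 0.3497, -1.4545)

a = F/m = (-0.3667, -0.6333, -1.3000)
p' = p + v·dt = (-2.1850, -2.2950, 0.4700)
new velocity v' = (-1.7183, -1.9317, 1.3350)
angular accel α = (0.7556, -1.0067, 0.9100)
new body rate ω' = (1.3378, 0.3497, -1.4545)
Hamilton product q⊗(0,ω) = (0.5295658, 0.0835436, -0.5051452, -1.8861094)
q + ½dt·q⊗(0,ω), renormalized = (0.6796, -0.5340, 0.5025, -0.0217)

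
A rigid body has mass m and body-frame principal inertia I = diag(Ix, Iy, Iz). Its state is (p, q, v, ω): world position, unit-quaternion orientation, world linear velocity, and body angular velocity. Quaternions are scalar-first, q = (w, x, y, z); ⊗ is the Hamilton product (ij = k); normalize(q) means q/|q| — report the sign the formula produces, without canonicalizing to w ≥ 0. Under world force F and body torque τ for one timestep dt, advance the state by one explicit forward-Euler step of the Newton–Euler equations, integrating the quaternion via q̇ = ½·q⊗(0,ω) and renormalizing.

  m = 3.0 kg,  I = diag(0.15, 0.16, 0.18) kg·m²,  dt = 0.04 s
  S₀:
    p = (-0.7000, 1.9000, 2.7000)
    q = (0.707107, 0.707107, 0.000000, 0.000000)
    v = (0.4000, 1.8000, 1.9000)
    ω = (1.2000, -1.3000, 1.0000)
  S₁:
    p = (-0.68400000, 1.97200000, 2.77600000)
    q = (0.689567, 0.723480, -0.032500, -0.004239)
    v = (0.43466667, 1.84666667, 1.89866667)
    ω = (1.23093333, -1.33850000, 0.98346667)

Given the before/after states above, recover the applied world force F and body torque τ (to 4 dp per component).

F = (2.6000, 3.5000, -0.1000)
τ = (0.0900, -0.1900, -0.0900)

ω₁ − ω₀ = (0.03093333, -0.03850000, -0.01653333)
τ = I·(Δω/dt) + ω₀×(Iω₀) = (0.0900, -0.1900, -0.0900)
v₁ − v₀ = (0.03466667, 0.04666667, -0.00133333)
applied force F = (2.6000, 3.5000, -0.1000)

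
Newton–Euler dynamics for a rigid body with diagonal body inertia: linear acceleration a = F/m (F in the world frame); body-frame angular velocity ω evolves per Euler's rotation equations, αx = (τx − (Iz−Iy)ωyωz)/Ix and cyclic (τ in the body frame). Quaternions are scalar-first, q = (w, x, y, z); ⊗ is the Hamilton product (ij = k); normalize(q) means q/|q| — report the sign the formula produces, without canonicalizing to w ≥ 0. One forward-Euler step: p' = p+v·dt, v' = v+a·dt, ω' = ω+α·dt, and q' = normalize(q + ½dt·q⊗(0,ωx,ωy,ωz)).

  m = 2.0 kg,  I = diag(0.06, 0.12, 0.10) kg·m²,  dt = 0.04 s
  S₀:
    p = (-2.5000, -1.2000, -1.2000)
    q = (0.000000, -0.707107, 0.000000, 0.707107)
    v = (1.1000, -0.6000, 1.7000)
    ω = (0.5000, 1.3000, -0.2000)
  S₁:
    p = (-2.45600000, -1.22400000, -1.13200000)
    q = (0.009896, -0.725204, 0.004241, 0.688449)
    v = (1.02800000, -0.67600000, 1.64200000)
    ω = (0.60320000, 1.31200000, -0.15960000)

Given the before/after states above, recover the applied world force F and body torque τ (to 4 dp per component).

F = (-3.6000, -3.8000, -2.9000)
τ = (0.1600, 0.0400, 0.1400)

v₁ − v₀ = (-0.07200000, -0.07600000, -0.05800000)
applied force F = (-3.6000, -3.8000, -2.9000)
ω₁ − ω₀ = (0.10320000, 0.01200000, 0.04040000)
precession coupling = (0.0052, 0.0040, 0.0390)
τ = I·(Δω/dt) + ω₀×(Iω₀) = (0.1600, 0.0400, 0.1400)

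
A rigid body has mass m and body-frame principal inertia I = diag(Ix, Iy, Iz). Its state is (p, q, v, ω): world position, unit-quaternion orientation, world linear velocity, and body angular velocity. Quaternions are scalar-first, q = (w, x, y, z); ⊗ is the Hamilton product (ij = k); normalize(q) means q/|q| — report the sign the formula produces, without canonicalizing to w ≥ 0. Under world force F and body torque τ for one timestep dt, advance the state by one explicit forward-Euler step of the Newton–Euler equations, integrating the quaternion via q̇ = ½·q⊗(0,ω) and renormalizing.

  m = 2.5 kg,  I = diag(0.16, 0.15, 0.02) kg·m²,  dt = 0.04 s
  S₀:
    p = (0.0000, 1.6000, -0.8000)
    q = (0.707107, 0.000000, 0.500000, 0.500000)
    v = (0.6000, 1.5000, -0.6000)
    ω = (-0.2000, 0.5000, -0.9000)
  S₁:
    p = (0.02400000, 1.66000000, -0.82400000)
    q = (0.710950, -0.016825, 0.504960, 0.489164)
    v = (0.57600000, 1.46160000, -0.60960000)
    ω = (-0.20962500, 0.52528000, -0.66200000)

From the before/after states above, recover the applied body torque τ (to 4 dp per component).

Δω = ω₁−ω₀ = (-0.00962500, 0.02528000, 0.23800000)
gyro term ω₀×Iω₀ = (0.0585, 0.0252, 0.0010)
applied torque τ = (0.0200, 0.1200, 0.1200)

τ = (0.0200, 0.1200, 0.1200)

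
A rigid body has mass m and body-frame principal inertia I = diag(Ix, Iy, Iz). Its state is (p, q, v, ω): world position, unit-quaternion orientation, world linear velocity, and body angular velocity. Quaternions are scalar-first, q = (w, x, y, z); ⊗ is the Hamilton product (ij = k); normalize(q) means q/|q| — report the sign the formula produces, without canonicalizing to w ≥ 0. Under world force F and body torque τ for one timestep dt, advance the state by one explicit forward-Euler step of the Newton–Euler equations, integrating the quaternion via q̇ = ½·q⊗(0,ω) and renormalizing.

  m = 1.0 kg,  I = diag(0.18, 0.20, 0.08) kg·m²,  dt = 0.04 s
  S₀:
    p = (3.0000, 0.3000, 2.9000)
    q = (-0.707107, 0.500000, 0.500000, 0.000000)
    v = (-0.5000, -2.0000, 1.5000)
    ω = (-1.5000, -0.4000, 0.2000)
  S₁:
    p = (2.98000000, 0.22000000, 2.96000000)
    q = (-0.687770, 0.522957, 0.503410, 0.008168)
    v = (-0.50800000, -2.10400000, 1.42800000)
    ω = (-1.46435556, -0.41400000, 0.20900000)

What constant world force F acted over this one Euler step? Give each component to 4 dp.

F = (-0.2000, -2.6000, -1.8000)

v₁ − v₀ = (-0.00800000, -0.10400000, -0.07200000)
m·(v₁−v₀)/dt = (-0.2000, -2.6000, -1.8000)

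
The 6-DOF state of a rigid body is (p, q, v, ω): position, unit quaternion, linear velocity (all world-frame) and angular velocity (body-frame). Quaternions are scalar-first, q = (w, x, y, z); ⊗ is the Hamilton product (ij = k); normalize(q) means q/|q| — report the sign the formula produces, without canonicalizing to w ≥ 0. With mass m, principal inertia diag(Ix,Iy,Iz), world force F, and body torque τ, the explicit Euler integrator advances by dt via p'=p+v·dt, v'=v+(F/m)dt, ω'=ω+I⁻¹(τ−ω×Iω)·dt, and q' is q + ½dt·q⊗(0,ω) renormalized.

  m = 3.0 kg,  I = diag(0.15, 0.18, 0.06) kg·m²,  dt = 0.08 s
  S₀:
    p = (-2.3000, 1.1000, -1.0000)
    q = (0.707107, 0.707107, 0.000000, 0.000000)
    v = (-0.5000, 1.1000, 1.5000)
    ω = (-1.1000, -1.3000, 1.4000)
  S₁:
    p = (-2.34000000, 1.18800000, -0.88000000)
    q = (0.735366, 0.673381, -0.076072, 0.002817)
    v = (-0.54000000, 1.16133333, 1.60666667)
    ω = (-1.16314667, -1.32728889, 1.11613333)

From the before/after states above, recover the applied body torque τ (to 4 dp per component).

τ = (0.1000, -0.2000, -0.1700)

rate change Δω = (-0.06314667, -0.02728889, -0.28386667)
applied torque τ = (0.1000, -0.2000, -0.1700)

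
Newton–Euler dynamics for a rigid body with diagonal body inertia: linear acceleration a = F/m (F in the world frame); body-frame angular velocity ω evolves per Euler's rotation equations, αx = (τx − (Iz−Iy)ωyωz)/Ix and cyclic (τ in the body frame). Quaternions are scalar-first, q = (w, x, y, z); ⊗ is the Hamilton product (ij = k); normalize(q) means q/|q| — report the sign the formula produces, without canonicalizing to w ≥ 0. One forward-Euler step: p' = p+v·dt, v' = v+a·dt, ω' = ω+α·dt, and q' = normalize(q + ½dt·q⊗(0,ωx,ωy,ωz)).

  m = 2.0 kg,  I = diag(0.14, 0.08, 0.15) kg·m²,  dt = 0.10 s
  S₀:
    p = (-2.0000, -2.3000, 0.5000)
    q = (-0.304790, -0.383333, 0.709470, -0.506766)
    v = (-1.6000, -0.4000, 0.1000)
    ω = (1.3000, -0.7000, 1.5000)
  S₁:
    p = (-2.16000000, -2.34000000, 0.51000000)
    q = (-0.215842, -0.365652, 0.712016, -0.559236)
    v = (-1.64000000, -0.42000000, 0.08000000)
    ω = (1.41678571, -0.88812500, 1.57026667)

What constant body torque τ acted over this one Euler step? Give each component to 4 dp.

τ = (0.0900, -0.1700, 0.1600)

ω₁ − ω₀ = (0.11678571, -0.18812500, 0.07026667)
ω₀×(Iω₀) = (-0.0735, -0.0195, 0.0546)
applied torque τ = (0.0900, -0.1700, 0.1600)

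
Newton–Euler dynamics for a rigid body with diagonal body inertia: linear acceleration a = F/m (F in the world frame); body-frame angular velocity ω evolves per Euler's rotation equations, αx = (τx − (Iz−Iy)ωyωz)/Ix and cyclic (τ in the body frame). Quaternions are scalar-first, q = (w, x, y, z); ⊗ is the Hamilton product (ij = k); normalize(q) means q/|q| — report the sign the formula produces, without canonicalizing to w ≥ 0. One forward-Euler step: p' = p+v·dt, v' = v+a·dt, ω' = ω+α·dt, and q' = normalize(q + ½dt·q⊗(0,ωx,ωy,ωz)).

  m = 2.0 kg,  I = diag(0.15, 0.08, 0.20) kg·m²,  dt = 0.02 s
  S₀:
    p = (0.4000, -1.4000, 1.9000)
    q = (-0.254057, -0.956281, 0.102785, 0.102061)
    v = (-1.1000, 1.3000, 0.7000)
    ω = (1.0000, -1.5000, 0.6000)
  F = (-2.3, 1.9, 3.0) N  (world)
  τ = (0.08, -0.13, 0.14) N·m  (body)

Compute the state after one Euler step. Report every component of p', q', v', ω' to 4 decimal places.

p' = (0.3780, -1.3740, 1.9140)
q' = (-0.2435, -0.9565, 0.1133, 0.1138)
v' = (-1.1230, 1.3190, 0.7300)
ω' = (1.0251, -1.5250, 0.6035)

a = F/m = (-1.1500, 0.9500, 1.5000)
new position p' = (0.3780, -1.3740, 1.9140)
v + (F/m)dt = (-1.1230, 1.3190, 0.7300)
gyro term ω×Iω = (-0.1080, -0.0300, 0.1050)
angular accel α = (1.2533, -1.2500, 0.1750)
ω' = ω + α·dt = (1.0251, -1.5250, 0.6035)
2q̇ = q⊗(0,ω) = (1.0492219, -0.0392945, 1.0569151, 1.1792023)
q' = normalize(q + ½dt·q⊗(0,ω)) = (-0.2435, -0.9565, 0.1133, 0.1138)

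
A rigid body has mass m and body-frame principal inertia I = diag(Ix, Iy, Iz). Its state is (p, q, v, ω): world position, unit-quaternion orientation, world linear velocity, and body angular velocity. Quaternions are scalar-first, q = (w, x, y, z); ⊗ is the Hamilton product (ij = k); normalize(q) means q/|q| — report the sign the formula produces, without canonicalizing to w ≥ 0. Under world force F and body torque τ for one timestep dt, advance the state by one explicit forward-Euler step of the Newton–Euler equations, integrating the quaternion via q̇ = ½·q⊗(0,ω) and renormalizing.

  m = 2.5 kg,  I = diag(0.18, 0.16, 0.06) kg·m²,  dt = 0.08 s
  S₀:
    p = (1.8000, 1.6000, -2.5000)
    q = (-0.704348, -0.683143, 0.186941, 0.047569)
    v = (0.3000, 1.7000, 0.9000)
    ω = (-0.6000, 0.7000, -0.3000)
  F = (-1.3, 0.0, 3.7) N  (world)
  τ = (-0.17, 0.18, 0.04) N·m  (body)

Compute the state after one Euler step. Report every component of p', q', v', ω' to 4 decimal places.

p + v·dt = (1.8240, 1.7360, -2.4280)
v' = v + a·dt = (0.2584, 1.7000, 1.0184)
gyro term ω×Iω = (0.0210, 0.0216, 0.0084)
angular accel α = (-1.0611, 0.9900, 0.5267)
new body rate ω' = (-0.6849, 0.7792, -0.2579)
q⊗(0,ω) = (-0.5264738, 0.3332282, -0.7265279, -0.1547311)
q + ½dt·q⊗(0,ω), renormalized = (-0.7249, -0.6693, 0.1578, 0.0413)

p' = (1.8240, 1.7360, -2.4280)
q' = (-0.7249, -0.6693, 0.1578, 0.0413)
v' = (0.2584, 1.7000, 1.0184)
ω' = (-0.6849, 0.7792, -0.2579)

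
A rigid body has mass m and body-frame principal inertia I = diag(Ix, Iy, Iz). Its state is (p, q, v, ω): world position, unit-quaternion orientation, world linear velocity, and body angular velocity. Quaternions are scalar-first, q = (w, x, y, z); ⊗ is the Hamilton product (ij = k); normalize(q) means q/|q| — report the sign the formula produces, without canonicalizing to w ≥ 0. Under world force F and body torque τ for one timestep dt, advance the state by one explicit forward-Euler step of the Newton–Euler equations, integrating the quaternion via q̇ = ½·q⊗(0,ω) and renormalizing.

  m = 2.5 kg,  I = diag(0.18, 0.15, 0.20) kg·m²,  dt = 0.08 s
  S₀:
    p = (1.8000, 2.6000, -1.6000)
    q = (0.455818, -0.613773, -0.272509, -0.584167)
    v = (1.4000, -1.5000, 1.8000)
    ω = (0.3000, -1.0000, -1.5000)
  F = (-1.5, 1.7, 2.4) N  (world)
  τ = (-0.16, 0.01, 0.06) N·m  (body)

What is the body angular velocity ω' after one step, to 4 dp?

α = I⁻¹(τ − ω×Iω) = (-1.3056, 0.0067, 0.2550)
ω' = ω + α·dt = (0.1956, -0.9995, -1.4796)

ω' = (0.1956, -0.9995, -1.4796)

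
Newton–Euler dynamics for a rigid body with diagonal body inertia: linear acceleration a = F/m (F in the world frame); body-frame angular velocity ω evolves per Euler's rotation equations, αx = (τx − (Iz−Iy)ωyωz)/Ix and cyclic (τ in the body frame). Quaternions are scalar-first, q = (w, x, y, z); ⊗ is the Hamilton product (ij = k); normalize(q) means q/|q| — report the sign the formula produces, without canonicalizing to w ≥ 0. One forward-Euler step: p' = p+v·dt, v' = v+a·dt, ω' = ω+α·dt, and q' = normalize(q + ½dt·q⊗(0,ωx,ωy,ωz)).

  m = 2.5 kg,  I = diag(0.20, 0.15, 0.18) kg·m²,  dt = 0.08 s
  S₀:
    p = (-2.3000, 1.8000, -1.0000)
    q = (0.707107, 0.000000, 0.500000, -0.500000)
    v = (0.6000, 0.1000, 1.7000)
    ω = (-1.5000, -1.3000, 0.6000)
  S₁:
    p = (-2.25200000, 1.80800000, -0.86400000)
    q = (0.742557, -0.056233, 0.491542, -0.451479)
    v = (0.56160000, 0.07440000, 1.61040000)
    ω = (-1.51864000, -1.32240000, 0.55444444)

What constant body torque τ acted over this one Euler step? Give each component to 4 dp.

rate change Δω = (-0.01864000, -0.02240000, -0.04555556)
precession coupling = (-0.0234, -0.0180, -0.0975)
applied torque τ = (-0.0700, -0.0600, -0.2000)

τ = (-0.0700, -0.0600, -0.2000)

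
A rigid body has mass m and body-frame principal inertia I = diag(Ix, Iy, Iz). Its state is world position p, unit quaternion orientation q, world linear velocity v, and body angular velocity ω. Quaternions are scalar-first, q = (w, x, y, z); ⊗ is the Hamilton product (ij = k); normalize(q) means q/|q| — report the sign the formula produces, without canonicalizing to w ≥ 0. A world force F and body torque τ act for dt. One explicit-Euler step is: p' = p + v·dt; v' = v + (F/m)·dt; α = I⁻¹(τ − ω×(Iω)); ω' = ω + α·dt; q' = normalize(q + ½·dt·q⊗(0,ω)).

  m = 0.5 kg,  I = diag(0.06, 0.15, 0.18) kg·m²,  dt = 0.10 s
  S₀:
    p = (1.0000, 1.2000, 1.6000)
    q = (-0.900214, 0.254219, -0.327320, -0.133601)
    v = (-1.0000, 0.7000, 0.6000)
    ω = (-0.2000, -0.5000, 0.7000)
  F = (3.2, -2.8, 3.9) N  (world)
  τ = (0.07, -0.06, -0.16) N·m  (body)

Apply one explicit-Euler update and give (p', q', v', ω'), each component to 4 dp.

precession coupling ω×(Iω) = (-0.0105, 0.0168, 0.0090)
(τ − ω×Iω)/I = (1.3417, -0.5120, -0.9389)
new body rate ω' = (-0.0658, -0.5512, 0.6061)
q⊗(0,ω) = (-0.0192955, -0.1158817, 0.2988739, -0.8227233)
updated quaternion q' = (-0.9003, 0.2482, -0.3121, -0.1746)
p + v·dt = (0.9000, 1.2700, 1.6600)
v' = v + a·dt = (-0.3600, 0.1400, 1.3800)

p' = (0.9000, 1.2700, 1.6600)
q' = (-0.9003, 0.2482, -0.3121, -0.1746)
v' = (-0.3600, 0.1400, 1.3800)
ω' = (-0.0658, -0.5512, 0.6061)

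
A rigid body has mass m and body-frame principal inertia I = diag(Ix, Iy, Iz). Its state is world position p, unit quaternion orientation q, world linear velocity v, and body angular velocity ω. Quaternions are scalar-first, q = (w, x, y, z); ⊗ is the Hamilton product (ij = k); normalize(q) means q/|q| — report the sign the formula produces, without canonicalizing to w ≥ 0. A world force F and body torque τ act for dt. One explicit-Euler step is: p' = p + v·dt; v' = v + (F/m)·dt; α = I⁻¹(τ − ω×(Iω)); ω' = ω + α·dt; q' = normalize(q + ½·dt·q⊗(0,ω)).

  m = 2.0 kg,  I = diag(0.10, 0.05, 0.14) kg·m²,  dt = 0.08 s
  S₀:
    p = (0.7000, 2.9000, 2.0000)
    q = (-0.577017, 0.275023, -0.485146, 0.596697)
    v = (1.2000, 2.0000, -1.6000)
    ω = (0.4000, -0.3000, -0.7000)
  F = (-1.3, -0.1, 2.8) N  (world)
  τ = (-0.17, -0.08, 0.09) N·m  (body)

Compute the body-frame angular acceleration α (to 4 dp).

precession coupling ω×(Iω) = (0.0189, 0.0112, 0.0060)
(τ − ω×Iω)/I = (-1.8890, -1.8240, 0.6000)

α = (-1.8890, -1.8240, 0.6000)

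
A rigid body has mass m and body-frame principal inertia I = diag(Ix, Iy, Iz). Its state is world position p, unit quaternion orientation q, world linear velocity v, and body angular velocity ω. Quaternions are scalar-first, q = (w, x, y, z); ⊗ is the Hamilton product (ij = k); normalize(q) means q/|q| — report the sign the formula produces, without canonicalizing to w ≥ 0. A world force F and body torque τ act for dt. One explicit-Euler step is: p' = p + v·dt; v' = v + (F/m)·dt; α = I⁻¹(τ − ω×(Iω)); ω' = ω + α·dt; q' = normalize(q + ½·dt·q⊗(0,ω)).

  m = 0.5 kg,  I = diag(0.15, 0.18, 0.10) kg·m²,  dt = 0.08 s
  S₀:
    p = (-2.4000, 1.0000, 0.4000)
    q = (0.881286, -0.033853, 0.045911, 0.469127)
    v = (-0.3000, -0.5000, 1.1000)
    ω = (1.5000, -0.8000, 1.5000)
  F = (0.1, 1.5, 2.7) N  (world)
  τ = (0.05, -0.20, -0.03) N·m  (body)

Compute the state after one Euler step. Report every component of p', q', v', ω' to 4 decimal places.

p' = (-2.4240, 0.9600, 0.4880)
q' = (0.8531, 0.0366, 0.0477, 0.5182)
v' = (-0.2840, -0.2600, 1.5320)
ω' = (1.4755, -0.9389, 1.5048)

linear accel F/m = (0.2000, 3.0000, 5.4000)
new position p' = (-2.4240, 0.9600, 0.4880)
v + (F/m)dt = (-0.2840, -0.2600, 1.5320)
gyro term ω×Iω = (0.0960, 0.1125, -0.0360)
α = I⁻¹(τ − ω×Iω) = (-0.3067, -1.7361, 0.0600)
ω + α·dt = (1.4755, -0.9389, 1.5048)
2q̇ = q⊗(0,ω) = (-0.6161822, 1.7660971, 0.0494412, 1.2801449)
q + ½dt·q⊗(0,ω), renormalized = (0.8531, 0.0366, 0.0477, 0.5182)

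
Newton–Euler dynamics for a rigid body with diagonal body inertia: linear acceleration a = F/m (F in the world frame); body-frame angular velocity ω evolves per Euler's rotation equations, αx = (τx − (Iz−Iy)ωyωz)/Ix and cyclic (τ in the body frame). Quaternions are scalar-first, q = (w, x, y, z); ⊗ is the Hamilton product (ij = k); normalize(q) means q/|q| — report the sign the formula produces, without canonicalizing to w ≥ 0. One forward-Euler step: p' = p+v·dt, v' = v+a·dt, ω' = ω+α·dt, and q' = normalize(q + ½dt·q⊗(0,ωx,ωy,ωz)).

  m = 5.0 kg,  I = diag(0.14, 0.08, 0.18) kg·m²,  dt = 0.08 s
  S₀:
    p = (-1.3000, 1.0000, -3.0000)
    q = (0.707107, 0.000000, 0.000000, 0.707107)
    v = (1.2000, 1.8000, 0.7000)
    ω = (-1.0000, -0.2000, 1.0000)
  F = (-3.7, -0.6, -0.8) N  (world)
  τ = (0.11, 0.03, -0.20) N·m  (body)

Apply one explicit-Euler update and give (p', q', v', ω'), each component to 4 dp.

p' = (-1.2040, 1.1440, -2.9440)
q' = (0.6777, -0.0226, -0.0339, 0.7342)
v' = (1.1408, 1.7904, 0.6872)
ω' = (-0.9257, -0.2100, 0.9164)

a = F/m = (-0.7400, -0.1200, -0.1600)
p + v·dt = (-1.2040, 1.1440, -2.9440)
new velocity v' = (1.1408, 1.7904, 0.6872)
gyro term ω×Iω = (-0.0200, 0.0400, -0.0120)
α = I⁻¹(τ − ω×Iω) = (0.9286, -0.1250, -1.0444)
new body rate ω' = (-0.9257, -0.2100, 0.9164)
q⊗(0,ω) = (-0.7071070, -0.5656856, -0.8485284, 0.7071070)
q + ½dt·q⊗(0,ω), renormalized = (0.6777, -0.0226, -0.0339, 0.7342)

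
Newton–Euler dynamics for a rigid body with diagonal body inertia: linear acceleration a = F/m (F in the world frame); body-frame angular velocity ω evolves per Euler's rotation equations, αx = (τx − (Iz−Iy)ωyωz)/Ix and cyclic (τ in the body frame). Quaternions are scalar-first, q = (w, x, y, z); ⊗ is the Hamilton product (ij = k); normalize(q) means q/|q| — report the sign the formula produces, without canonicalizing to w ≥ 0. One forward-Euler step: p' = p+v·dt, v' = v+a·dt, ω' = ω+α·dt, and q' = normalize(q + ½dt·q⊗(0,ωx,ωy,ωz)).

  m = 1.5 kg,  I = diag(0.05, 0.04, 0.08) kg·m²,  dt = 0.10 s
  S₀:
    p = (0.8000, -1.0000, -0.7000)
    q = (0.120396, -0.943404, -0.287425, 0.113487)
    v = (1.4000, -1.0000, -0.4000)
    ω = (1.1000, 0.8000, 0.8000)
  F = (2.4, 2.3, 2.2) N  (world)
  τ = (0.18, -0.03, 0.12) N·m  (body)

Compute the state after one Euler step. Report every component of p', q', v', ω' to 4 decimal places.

p' = (0.9400, -1.1000, -0.7400)
q' = (0.1787, -0.9499, -0.2379, 0.0961)
v' = (1.5600, -0.8467, -0.2533)
ω' = (1.4088, 0.7910, 0.9610)

angular accel α = (3.0880, -0.0900, 1.6100)
ω + α·dt = (1.4088, 0.7910, 0.9610)
2q̇ = q⊗(0,ω) = (1.1768948, -0.1882940, 0.9758757, -0.3422389)
updated quaternion q' = (0.1787, -0.9499, -0.2379, 0.0961)
linear accel F/m = (1.6000, 1.5333, 1.4667)
p + v·dt = (0.9400, -1.1000, -0.7400)
new velocity v' = (1.5600, -0.8467, -0.2533)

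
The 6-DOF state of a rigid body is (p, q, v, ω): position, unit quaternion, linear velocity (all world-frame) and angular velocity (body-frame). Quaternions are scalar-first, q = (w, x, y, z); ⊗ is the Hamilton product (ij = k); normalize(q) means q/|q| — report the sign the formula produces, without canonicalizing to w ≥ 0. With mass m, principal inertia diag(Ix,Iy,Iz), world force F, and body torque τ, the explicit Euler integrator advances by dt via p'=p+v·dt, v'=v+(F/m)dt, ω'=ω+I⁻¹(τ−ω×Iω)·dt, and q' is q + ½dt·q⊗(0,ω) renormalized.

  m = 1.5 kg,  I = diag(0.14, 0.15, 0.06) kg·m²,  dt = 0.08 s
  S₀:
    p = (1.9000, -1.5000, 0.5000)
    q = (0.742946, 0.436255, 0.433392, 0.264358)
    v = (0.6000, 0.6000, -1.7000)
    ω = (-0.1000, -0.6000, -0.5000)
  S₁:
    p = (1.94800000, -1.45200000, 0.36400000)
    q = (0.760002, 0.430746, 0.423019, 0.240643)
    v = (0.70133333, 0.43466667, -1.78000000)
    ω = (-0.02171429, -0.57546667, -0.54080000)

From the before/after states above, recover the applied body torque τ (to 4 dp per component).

τ = (0.1100, 0.0500, -0.0300)

ω₁ − ω₀ = (0.07828571, 0.02453333, -0.04080000)
applied torque τ = (0.1100, 0.0500, -0.0300)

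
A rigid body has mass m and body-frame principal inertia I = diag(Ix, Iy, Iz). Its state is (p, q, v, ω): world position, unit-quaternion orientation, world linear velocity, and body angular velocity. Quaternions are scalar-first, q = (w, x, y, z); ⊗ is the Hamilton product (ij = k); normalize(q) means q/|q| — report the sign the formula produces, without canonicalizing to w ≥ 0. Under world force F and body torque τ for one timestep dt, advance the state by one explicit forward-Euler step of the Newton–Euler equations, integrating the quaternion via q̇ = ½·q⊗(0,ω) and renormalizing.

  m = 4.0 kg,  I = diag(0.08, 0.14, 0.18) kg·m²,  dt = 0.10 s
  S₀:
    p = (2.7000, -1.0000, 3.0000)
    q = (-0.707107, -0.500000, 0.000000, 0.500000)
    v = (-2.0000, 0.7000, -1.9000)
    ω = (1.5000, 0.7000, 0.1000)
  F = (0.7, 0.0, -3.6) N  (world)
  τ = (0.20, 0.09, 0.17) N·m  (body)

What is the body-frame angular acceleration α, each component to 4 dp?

α = (2.4650, 0.7500, 0.5944)

ω×(Iω) gyroscopic = (0.0028, -0.0150, 0.0630)
(τ − ω×Iω)/I = (2.4650, 0.7500, 0.5944)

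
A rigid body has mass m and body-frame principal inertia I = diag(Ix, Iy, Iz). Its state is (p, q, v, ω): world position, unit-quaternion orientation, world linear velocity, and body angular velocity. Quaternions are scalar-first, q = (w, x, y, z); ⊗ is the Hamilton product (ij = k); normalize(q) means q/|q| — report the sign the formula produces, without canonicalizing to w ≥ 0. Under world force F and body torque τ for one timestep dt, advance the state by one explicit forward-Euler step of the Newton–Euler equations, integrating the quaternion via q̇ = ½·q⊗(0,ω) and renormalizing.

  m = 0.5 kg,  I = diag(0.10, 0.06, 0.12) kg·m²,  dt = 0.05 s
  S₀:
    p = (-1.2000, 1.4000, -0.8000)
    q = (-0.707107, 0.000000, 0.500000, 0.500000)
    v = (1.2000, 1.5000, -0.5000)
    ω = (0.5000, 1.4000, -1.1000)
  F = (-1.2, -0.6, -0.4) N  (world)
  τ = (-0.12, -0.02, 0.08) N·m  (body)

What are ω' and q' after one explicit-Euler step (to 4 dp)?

ω' = (0.4862, 1.3742, -1.0550)
q' = (-0.7101, -0.0400, 0.4810, 0.5126)

ω×(Iω) gyroscopic = (-0.0924, 0.0110, -0.0280)
angular accel α = (-0.2760, -0.5167, 0.9000)
new body rate ω' = (0.4862, 1.3742, -1.0550)
q⊗(0,ω) = (-0.1500000, -1.6035535, -0.7399498, 0.5278177)
q + ½dt·q⊗(0,ω), renormalized = (-0.7101, -0.0400, 0.4810, 0.5126)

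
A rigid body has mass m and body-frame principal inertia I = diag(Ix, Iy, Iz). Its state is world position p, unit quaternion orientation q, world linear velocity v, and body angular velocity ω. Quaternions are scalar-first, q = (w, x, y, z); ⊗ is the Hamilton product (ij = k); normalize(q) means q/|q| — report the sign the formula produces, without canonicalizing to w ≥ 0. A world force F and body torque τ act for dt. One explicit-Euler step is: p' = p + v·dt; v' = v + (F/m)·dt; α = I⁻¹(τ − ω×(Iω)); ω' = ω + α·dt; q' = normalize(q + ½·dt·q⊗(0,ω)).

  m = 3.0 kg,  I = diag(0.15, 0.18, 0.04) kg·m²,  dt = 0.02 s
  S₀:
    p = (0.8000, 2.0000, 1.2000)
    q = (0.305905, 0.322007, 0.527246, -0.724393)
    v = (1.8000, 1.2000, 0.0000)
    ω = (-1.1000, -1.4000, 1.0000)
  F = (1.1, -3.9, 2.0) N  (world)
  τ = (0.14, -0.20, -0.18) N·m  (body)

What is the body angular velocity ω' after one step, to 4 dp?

gyro term ω×Iω = (0.1960, -0.1210, 0.0462)
angular accel α = (-0.3733, -0.4389, -5.6550)
ω + α·dt = (-1.1075, -1.4088, 0.8869)

ω' = (-1.1075, -1.4088, 0.8869)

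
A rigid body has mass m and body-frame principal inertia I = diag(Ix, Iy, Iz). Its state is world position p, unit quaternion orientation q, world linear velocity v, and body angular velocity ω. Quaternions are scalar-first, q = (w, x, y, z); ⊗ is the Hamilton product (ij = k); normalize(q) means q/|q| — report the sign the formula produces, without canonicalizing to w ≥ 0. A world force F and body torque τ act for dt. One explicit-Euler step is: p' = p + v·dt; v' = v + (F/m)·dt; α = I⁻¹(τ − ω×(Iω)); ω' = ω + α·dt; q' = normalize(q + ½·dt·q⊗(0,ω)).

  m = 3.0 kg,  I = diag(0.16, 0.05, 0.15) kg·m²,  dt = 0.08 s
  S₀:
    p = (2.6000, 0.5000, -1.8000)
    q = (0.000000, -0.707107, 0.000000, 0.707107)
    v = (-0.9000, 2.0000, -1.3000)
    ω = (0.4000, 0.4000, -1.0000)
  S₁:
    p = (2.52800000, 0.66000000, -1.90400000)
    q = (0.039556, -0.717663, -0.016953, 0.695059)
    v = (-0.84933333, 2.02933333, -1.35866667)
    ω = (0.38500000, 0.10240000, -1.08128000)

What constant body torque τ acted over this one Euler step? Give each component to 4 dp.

τ = (-0.0700, -0.1900, -0.1700)

Δω = ω₁−ω₀ = (-0.01500000, -0.29760000, -0.08128000)
gyro term ω₀×Iω₀ = (-0.0400, -0.0040, -0.0176)
applied torque τ = (-0.0700, -0.1900, -0.1700)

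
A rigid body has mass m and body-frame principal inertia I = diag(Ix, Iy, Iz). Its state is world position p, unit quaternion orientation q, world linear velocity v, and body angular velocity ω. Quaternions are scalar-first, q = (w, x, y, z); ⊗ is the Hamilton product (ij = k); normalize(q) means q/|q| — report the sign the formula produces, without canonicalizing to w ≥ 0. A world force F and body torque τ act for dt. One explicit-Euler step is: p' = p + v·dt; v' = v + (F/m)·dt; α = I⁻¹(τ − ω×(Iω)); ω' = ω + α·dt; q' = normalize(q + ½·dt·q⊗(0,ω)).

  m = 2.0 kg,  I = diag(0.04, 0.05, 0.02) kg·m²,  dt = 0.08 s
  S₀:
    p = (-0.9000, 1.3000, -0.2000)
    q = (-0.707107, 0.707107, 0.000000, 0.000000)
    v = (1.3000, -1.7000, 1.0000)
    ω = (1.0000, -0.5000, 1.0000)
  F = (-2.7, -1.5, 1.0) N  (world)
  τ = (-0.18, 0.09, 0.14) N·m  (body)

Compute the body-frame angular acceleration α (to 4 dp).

α = (-4.8750, 1.4000, 7.2500)

ω×(Iω) gyroscopic = (0.0150, 0.0200, -0.0050)
angular accel α = (-4.8750, 1.4000, 7.2500)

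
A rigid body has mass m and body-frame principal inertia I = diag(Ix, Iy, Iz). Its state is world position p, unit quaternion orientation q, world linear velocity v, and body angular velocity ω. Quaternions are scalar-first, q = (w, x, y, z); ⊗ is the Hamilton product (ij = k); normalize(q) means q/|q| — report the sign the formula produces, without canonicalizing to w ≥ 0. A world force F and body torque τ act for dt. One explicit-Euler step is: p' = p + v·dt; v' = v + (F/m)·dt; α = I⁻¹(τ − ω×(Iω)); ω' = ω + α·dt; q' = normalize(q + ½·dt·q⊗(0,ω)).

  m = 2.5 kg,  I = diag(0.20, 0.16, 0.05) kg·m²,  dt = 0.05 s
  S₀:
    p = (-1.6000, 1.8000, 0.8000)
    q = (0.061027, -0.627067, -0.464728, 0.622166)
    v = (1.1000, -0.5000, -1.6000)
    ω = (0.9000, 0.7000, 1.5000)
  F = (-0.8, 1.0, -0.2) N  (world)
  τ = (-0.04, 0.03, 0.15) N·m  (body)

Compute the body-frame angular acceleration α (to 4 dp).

α = (0.3775, -1.0781, 3.5040)

gyro term ω×Iω = (-0.1155, 0.2025, -0.0252)
(τ − ω×Iω)/I = (0.3775, -1.0781, 3.5040)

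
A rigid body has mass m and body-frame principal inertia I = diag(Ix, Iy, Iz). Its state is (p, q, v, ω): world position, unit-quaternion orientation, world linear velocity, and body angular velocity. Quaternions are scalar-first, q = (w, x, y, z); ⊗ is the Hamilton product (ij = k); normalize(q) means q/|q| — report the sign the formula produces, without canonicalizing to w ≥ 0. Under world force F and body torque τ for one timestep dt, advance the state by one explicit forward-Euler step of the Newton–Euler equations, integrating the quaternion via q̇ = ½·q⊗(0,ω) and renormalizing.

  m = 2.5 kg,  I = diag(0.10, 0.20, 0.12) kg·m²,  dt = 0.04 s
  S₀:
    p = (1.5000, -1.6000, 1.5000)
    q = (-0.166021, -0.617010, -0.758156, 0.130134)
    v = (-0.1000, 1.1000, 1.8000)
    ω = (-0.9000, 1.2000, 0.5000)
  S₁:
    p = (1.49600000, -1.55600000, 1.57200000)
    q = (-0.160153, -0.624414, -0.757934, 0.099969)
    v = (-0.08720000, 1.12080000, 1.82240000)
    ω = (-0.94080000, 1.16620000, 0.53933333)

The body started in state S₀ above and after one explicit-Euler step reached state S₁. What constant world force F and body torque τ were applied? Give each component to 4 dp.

velocity change Δv = (0.01280000, 0.02080000, 0.02240000)
F = m·Δv/dt = (0.8000, 1.3000, 1.4000)
ω₁ − ω₀ = (-0.04080000, -0.03380000, 0.03933333)
applied torque τ = (-0.1500, -0.1600, 0.0100)

F = (0.8000, 1.3000, 1.4000)
τ = (-0.1500, -0.1600, 0.0100)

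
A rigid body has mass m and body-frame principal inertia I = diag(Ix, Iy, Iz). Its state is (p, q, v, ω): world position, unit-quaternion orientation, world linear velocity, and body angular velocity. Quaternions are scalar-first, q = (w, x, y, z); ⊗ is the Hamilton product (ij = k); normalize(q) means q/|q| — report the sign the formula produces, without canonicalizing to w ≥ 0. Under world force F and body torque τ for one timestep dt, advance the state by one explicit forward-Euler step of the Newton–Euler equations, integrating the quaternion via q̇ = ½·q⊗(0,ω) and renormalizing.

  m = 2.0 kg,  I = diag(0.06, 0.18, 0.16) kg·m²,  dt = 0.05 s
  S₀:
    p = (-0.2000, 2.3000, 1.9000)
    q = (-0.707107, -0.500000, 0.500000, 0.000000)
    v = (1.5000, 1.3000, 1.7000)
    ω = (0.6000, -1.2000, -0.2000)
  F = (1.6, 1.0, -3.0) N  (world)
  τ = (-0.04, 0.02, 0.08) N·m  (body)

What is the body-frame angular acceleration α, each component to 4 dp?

α = (-0.5867, 0.0444, 1.0400)

gyro term ω×Iω = (-0.0048, 0.0120, -0.0864)
α = I⁻¹(τ − ω×Iω) = (-0.5867, 0.0444, 1.0400)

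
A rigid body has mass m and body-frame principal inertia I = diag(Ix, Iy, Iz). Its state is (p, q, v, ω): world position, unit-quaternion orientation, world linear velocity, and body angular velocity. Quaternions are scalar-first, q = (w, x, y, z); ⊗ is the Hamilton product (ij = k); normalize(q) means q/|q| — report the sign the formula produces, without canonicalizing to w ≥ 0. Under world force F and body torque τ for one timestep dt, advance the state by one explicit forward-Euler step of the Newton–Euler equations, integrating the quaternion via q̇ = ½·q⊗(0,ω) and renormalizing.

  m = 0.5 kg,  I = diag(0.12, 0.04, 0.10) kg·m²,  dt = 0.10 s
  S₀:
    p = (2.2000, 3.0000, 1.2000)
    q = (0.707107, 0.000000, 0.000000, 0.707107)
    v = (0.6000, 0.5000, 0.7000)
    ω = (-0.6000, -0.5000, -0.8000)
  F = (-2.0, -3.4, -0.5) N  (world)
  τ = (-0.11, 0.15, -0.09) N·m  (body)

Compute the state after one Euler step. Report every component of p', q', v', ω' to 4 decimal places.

new position p' = (2.2600, 3.0500, 1.2700)
v' = v + a·dt = (0.2000, -0.1800, 0.6000)
α = I⁻¹(τ − ω×Iω) = (-1.1167, 3.5100, -0.6600)
new body rate ω' = (-0.7117, -0.1490, -0.8660)
Hamilton product q⊗(0,ω) = (0.5656856, -0.0707107, -0.7778177, -0.5656856)
updated quaternion q' = (0.7342, -0.0035, -0.0388, 0.6778)

p' = (2.2600, 3.0500, 1.2700)
q' = (0.7342, -0.0035, -0.0388, 0.6778)
v' = (0.2000, -0.1800, 0.6000)
ω' = (-0.7117, -0.1490, -0.8660)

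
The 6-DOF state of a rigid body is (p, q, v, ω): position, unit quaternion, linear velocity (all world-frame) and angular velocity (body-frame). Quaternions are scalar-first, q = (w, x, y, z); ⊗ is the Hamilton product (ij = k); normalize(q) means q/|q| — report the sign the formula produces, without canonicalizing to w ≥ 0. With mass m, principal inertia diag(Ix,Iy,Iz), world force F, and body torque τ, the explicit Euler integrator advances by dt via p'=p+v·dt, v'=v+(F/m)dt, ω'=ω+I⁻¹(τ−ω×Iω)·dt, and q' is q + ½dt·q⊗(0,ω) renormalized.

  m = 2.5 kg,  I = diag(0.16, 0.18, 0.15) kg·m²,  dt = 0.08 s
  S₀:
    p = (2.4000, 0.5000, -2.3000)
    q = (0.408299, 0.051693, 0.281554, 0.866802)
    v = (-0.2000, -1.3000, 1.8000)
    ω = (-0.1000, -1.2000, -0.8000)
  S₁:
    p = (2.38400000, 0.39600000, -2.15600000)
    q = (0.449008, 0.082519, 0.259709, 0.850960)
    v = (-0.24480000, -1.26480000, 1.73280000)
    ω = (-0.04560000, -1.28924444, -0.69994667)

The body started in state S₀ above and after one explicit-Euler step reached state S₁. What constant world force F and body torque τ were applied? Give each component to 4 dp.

rate change Δω = (0.05440000, -0.08924444, 0.10005333)
applied torque τ = (0.0800, -0.2000, 0.1900)
Δv = v₁−v₀ = (-0.04480000, 0.03520000, -0.06720000)
m·(v₁−v₀)/dt = (-1.4000, 1.1000, -2.1000)

F = (-1.4000, 1.1000, -2.1000)
τ = (0.0800, -0.2000, 0.1900)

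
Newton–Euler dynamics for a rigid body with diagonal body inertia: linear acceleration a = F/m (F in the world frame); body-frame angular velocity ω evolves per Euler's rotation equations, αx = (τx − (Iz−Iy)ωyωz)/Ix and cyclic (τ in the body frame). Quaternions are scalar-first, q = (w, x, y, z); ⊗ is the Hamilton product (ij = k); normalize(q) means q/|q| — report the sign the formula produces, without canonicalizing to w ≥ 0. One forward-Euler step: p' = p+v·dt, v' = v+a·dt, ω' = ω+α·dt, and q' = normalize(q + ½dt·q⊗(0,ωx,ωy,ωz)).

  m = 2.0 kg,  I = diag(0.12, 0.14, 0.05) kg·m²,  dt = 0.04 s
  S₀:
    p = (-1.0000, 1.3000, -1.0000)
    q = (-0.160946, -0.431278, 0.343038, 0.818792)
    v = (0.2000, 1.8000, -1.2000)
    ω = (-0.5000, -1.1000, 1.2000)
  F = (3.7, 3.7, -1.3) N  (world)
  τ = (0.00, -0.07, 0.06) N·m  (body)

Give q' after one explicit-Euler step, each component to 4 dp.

q⊗(0,ω) = (-0.8208476, 1.3927898, 0.2851782, 0.4527896)
q + ½dt·q⊗(0,ω), renormalized = (-0.1773, -0.4032, 0.3485, 0.8274)

q' = (-0.1773, -0.4032, 0.3485, 0.8274)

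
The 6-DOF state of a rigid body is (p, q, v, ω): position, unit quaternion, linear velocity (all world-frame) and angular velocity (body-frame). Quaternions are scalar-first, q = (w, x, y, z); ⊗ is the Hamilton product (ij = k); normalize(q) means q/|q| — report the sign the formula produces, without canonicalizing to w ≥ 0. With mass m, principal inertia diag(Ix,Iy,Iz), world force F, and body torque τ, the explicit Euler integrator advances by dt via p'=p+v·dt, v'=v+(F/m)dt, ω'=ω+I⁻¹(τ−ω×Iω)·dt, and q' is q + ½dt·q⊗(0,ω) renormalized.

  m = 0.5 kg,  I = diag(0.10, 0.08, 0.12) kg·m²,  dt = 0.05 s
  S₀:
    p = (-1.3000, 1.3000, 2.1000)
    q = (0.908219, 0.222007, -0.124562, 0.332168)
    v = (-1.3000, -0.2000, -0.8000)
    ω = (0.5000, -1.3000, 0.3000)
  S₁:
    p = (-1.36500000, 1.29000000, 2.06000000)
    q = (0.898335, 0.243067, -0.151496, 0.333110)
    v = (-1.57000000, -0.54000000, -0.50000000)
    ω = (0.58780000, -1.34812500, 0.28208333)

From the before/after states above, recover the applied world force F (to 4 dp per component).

velocity change Δv = (-0.27000000, -0.34000000, 0.30000000)
m·(v₁−v₀)/dt = (-2.7000, -3.4000, 3.0000)

F = (-2.7000, -3.4000, 3.0000)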